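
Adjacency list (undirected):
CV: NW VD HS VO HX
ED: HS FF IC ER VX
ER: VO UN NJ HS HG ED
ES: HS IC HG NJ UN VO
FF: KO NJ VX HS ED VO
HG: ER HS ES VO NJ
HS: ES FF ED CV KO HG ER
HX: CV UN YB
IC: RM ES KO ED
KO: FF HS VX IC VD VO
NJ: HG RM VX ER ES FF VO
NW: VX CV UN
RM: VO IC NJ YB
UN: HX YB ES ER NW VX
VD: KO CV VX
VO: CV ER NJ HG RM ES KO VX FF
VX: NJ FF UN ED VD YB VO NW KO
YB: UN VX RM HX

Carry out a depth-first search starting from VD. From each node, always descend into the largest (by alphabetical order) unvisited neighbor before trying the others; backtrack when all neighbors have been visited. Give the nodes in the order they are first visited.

VD VX YB UN NW CV VO RM NJ HG HS KO IC ES ED FF ER HX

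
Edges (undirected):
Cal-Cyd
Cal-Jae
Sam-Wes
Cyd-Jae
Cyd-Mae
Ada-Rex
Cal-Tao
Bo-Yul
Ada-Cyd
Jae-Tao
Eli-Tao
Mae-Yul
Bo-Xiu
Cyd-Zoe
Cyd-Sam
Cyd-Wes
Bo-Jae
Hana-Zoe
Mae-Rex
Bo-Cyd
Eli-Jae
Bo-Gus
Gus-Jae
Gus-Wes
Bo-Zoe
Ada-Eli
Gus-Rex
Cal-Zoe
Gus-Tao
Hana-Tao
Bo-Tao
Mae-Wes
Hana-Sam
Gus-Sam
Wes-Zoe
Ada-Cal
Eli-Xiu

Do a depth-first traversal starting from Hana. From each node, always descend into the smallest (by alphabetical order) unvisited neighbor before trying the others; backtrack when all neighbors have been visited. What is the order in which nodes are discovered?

Hana Sam Cyd Ada Cal Jae Bo Gus Rex Mae Wes Zoe Yul Tao Eli Xiu

Visit Hana
Hana → Sam
Sam → Cyd
Cyd → Ada
Ada → Cal
Cal → Jae
Jae → Bo
Bo → Gus
Gus → Rex
Rex → Mae
Mae → Wes
Wes → Zoe
Mae → Yul
Gus → Tao
Tao → Eli
Eli → Xiu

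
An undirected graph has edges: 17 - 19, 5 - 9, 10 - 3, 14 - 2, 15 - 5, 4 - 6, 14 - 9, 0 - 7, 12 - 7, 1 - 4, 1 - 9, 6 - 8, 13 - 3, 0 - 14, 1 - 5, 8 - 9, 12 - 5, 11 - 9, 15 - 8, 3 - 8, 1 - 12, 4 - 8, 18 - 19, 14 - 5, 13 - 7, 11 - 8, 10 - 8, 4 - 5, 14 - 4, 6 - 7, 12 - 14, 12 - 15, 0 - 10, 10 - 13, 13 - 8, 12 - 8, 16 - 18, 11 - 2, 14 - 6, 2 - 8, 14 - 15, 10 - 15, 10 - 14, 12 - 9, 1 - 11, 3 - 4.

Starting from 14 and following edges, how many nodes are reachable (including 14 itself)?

BFS from 14 visits: 14, 0, 2, 4, 5, 6, 9, 10, 12, 15, 7, 8, 11, 1, 3, 13
Reachable nodes: 16 of 20 total.

16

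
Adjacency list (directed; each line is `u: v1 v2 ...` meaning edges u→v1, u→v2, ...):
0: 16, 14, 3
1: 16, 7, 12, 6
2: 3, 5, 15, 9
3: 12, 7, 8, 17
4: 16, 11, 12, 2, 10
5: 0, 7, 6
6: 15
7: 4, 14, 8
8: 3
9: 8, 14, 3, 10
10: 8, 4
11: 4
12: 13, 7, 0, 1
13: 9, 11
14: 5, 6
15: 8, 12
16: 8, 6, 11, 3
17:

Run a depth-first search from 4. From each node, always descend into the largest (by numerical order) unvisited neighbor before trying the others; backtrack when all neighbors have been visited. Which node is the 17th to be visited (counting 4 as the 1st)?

1

Visit 4
4 → 16
16 → 11
16 → 8
8 → 3
3 → 17
3 → 12
12 → 13
13 → 9
9 → 14
14 → 6
6 → 15
14 → 5
5 → 7
5 → 0
9 → 10
12 → 1
4 → 2

Visit order: 4, 16, 11, 8, 3, 17, 12, 13, 9, 14, 6, 15, 5, 7, 0, 10, 1, 2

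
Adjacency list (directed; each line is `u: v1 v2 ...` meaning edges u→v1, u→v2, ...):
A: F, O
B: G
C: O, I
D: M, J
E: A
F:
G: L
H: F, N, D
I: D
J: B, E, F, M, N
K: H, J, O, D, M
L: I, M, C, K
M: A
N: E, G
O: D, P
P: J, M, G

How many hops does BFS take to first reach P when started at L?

3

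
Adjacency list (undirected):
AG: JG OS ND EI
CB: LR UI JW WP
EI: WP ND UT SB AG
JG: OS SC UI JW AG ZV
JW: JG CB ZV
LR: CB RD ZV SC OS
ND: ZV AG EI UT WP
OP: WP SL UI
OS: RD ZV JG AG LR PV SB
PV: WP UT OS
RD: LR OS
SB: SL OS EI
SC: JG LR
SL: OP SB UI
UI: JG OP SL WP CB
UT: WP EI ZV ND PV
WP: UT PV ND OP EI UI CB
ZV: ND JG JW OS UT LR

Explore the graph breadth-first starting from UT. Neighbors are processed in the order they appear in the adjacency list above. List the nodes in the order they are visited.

UT, WP, EI, ZV, ND, PV, OP, UI, CB, SB, AG, JG, JW, OS, LR, SL, SC, RD

Visit UT; enqueue WP, EI, ZV, ND, PV → queue [WP, EI, ZV, ND, PV]
Visit WP; enqueue OP, UI, CB → queue [EI, ZV, ND, PV, OP, UI, CB]
Visit EI; enqueue SB, AG → queue [ZV, ND, PV, OP, UI, CB, SB, AG]
Visit ZV; enqueue JG, JW, OS, LR → queue [ND, PV, OP, UI, CB, SB, AG, JG, JW, OS, LR]
Visit ND → queue [PV, OP, UI, CB, SB, AG, JG, JW, OS, LR]
Visit PV → queue [OP, UI, CB, SB, AG, JG, JW, OS, LR]
Visit OP; enqueue SL → queue [UI, CB, SB, AG, JG, JW, OS, LR, SL]
Visit UI → queue [CB, SB, AG, JG, JW, OS, LR, SL]
Visit CB → queue [SB, AG, JG, JW, OS, LR, SL]
Visit SB → queue [AG, JG, JW, OS, LR, SL]
Visit AG → queue [JG, JW, OS, LR, SL]
Visit JG; enqueue SC → queue [JW, OS, LR, SL, SC]
Visit JW → queue [OS, LR, SL, SC]
Visit OS; enqueue RD → queue [LR, SL, SC, RD]
Visit LR → queue [SL, SC, RD]
Visit SL → queue [SC, RD]
Visit SC → queue [RD]
Visit RD → queue []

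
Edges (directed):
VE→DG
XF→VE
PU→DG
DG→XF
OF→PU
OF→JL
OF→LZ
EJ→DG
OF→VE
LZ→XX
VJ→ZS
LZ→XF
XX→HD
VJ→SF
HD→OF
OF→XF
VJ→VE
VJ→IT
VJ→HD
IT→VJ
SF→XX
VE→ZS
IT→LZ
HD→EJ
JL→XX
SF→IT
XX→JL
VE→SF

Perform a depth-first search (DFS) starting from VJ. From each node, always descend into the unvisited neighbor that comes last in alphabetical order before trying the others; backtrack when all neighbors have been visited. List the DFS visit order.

Visit VJ
VJ → ZS
VJ → VE
VE → SF
SF → XX
XX → JL
XX → HD
HD → OF
OF → XF
OF → PU
PU → DG
OF → LZ
HD → EJ
SF → IT

VJ ZS VE SF XX JL HD OF XF PU DG LZ EJ IT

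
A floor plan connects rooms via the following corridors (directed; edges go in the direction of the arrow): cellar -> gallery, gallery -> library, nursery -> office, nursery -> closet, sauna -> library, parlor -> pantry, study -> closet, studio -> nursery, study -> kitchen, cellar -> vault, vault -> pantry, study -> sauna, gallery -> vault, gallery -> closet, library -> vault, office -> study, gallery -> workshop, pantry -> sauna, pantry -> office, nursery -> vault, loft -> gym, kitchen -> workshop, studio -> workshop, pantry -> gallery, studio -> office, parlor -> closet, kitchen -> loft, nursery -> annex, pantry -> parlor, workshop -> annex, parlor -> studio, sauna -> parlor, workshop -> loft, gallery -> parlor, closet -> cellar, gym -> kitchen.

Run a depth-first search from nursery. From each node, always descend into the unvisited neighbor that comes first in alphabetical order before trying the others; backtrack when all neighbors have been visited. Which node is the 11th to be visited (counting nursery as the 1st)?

Visit nursery
nursery → annex
nursery → closet
closet → cellar
cellar → gallery
gallery → library
library → vault
vault → pantry
pantry → office
office → study
study → kitchen
kitchen → loft
loft → gym
kitchen → workshop
study → sauna
sauna → parlor
parlor → studio

Visit order: nursery, annex, closet, cellar, gallery, library, vault, pantry, office, study, kitchen, loft, gym, workshop, sauna, parlor, studio

kitchen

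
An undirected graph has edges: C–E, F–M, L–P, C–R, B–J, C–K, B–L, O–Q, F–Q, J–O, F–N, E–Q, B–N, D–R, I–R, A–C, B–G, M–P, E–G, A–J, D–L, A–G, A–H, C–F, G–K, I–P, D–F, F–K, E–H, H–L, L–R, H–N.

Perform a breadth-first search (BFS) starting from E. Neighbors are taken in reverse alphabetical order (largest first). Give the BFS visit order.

Visit E; enqueue Q, H, G, C → queue [Q, H, G, C]
Visit Q; enqueue O, F → queue [H, G, C, O, F]
Visit H; enqueue N, L, A → queue [G, C, O, F, N, L, A]
Visit G; enqueue K, B → queue [C, O, F, N, L, A, K, B]
Visit C; enqueue R → queue [O, F, N, L, A, K, B, R]
Visit O; enqueue J → queue [F, N, L, A, K, B, R, J]
Visit F; enqueue M, D → queue [N, L, A, K, B, R, J, M, D]
Visit N → queue [L, A, K, B, R, J, M, D]
Visit L; enqueue P → queue [A, K, B, R, J, M, D, P]
Visit A → queue [K, B, R, J, M, D, P]
Visit K → queue [B, R, J, M, D, P]
Visit B → queue [R, J, M, D, P]
Visit R; enqueue I → queue [J, M, D, P, I]
Visit J → queue [M, D, P, I]
Visit M → queue [D, P, I]
Visit D → queue [P, I]
Visit P → queue [I]
Visit I → queue []

E -> Q -> H -> G -> C -> O -> F -> N -> L -> A -> K -> B -> R -> J -> M -> D -> P -> I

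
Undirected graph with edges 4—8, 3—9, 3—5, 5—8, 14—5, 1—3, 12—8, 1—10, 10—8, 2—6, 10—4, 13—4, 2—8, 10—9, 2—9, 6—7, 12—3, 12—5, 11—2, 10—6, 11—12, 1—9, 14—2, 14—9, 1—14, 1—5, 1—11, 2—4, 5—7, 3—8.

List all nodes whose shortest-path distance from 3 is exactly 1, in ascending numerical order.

1, 5, 8, 9, 12

Level 0: 3
Level 1: 1, 5, 8, 9, 12
Level 2: 2, 4, 7, 10, 11, 14
Level 3: 6, 13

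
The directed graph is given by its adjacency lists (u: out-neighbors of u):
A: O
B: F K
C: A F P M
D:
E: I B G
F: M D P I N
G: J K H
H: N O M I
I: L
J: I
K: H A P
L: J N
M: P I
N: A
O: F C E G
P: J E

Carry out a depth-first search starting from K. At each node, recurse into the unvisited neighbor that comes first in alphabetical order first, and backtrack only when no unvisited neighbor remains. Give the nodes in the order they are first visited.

K -> A -> O -> C -> F -> D -> I -> L -> J -> N -> M -> P -> E -> B -> G -> H

Visit K
K → A
A → O
O → C
C → F
F → D
F → I
I → L
L → J
L → N
F → M
M → P
P → E
E → B
E → G
G → H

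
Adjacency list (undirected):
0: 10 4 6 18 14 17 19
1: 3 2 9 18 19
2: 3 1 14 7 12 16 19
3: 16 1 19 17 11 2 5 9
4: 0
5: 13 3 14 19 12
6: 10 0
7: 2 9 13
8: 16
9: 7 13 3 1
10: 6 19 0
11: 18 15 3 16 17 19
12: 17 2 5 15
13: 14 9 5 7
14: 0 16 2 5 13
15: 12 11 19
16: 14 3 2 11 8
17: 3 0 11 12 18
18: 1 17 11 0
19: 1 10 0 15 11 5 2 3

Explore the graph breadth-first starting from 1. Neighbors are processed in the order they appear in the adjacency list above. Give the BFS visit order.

1 → 3 → 2 → 9 → 18 → 19 → 16 → 17 → 11 → 5 → 14 → 7 → 12 → 13 → 0 → 10 → 15 → 8 → 4 → 6

Visit 1; enqueue 3, 2, 9, 18, 19 → queue [3, 2, 9, 18, 19]
Visit 3; enqueue 16, 17, 11, 5 → queue [2, 9, 18, 19, 16, 17, 11, 5]
Visit 2; enqueue 14, 7, 12 → queue [9, 18, 19, 16, 17, 11, 5, 14, 7, 12]
Visit 9; enqueue 13 → queue [18, 19, 16, 17, 11, 5, 14, 7, 12, 13]
Visit 18; enqueue 0 → queue [19, 16, 17, 11, 5, 14, 7, 12, 13, 0]
Visit 19; enqueue 10, 15 → queue [16, 17, 11, 5, 14, 7, 12, 13, 0, 10, 15]
Visit 16; enqueue 8 → queue [17, 11, 5, 14, 7, 12, 13, 0, 10, 15, 8]
Visit 17 → queue [11, 5, 14, 7, 12, 13, 0, 10, 15, 8]
Visit 11 → queue [5, 14, 7, 12, 13, 0, 10, 15, 8]
Visit 5 → queue [14, 7, 12, 13, 0, 10, 15, 8]
Visit 14 → queue [7, 12, 13, 0, 10, 15, 8]
Visit 7 → queue [12, 13, 0, 10, 15, 8]
Visit 12 → queue [13, 0, 10, 15, 8]
Visit 13 → queue [0, 10, 15, 8]
Visit 0; enqueue 4, 6 → queue [10, 15, 8, 4, 6]
Visit 10 → queue [15, 8, 4, 6]
Visit 15 → queue [8, 4, 6]
Visit 8 → queue [4, 6]
Visit 4 → queue [6]
Visit 6 → queue []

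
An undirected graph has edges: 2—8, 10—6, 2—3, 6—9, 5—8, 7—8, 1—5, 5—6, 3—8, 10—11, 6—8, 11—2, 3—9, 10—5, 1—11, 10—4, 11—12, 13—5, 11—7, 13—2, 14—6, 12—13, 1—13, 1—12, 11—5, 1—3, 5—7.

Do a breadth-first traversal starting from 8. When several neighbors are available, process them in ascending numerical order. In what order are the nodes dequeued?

Visit 8; enqueue 2, 3, 5, 6, 7 → queue [2, 3, 5, 6, 7]
Visit 2; enqueue 11, 13 → queue [3, 5, 6, 7, 11, 13]
Visit 3; enqueue 1, 9 → queue [5, 6, 7, 11, 13, 1, 9]
Visit 5; enqueue 10 → queue [6, 7, 11, 13, 1, 9, 10]
Visit 6; enqueue 14 → queue [7, 11, 13, 1, 9, 10, 14]
Visit 7 → queue [11, 13, 1, 9, 10, 14]
Visit 11; enqueue 12 → queue [13, 1, 9, 10, 14, 12]
Visit 13 → queue [1, 9, 10, 14, 12]
Visit 1 → queue [9, 10, 14, 12]
Visit 9 → queue [10, 14, 12]
Visit 10; enqueue 4 → queue [14, 12, 4]
Visit 14 → queue [12, 4]
Visit 12 → queue [4]
Visit 4 → queue []

8 2 3 5 6 7 11 13 1 9 10 14 12 4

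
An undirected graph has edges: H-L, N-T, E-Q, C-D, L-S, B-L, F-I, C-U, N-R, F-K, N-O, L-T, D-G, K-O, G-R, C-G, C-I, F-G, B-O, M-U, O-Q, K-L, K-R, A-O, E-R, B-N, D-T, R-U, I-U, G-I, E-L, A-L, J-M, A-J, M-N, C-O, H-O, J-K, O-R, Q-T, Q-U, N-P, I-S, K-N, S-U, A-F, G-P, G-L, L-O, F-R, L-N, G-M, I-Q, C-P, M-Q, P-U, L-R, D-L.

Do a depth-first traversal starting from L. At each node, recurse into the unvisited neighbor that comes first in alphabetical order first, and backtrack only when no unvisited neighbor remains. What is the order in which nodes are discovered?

Visit L
L → A
A → F
F → G
G → C
C → D
D → T
T → N
N → B
B → O
O → H
O → K
K → J
J → M
M → Q
Q → E
E → R
R → U
U → I
I → S
U → P

L A F G C D T N B O H K J M Q E R U I S P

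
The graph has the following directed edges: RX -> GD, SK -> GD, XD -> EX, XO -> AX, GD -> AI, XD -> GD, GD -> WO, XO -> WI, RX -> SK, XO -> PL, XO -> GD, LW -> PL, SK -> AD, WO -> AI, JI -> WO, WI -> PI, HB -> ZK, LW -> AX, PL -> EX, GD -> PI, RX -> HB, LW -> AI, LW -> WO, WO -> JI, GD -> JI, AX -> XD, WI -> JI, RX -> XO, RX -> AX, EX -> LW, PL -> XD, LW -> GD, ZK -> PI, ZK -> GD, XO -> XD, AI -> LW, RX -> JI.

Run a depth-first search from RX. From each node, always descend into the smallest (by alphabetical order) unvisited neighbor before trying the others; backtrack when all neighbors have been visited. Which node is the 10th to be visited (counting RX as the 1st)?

Visit RX
RX → AX
AX → XD
XD → EX
EX → LW
LW → AI
LW → GD
GD → JI
JI → WO
GD → PI
LW → PL
RX → HB
HB → ZK
RX → SK
SK → AD
RX → XO
XO → WI

Visit order: RX, AX, XD, EX, LW, AI, GD, JI, WO, PI, PL, HB, ZK, SK, AD, XO, WI

PI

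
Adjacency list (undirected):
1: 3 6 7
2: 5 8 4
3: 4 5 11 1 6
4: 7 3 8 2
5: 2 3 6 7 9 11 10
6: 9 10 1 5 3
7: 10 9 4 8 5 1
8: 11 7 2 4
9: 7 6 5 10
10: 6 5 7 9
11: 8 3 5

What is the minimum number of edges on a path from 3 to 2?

Level 0: 3
Level 1: 1, 4, 5, 6, 11
Level 2: 2, 7, 8, 9, 10
2 first appears at level 2.

2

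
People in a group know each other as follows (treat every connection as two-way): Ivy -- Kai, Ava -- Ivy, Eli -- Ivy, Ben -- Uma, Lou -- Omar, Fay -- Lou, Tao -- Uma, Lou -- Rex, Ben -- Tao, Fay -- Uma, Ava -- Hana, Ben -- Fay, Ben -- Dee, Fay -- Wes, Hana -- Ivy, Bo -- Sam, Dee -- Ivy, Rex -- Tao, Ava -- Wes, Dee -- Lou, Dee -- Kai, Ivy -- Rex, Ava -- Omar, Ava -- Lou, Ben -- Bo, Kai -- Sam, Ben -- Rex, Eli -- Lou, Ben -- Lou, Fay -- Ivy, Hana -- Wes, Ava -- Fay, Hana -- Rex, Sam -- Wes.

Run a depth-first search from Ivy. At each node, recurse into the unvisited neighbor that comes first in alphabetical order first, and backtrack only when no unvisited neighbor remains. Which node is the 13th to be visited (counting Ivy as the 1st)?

Visit Ivy
Ivy → Ava
Ava → Fay
Fay → Ben
Ben → Bo
Bo → Sam
Sam → Kai
Kai → Dee
Dee → Lou
Lou → Eli
Lou → Omar
Lou → Rex
Rex → Hana
Hana → Wes
Rex → Tao
Tao → Uma

Visit order: Ivy, Ava, Fay, Ben, Bo, Sam, Kai, Dee, Lou, Eli, Omar, Rex, Hana, Wes, Tao, Uma

Hana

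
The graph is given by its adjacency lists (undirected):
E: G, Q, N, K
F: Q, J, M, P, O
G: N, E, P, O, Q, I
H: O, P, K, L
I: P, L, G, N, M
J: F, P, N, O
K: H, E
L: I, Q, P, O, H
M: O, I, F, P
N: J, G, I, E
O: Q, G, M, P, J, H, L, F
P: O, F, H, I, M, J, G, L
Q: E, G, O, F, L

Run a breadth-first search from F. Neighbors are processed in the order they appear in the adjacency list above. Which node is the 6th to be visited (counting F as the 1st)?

O

Visit F; enqueue Q, J, M, P, O → queue [Q, J, M, P, O]
Visit Q; enqueue E, G, L → queue [J, M, P, O, E, G, L]
Visit J; enqueue N → queue [M, P, O, E, G, L, N]
Visit M; enqueue I → queue [P, O, E, G, L, N, I]
Visit P; enqueue H → queue [O, E, G, L, N, I, H]
Visit O → queue [E, G, L, N, I, H]
Visit E; enqueue K → queue [G, L, N, I, H, K]
Visit G → queue [L, N, I, H, K]
Visit L → queue [N, I, H, K]
Visit N → queue [I, H, K]
Visit I → queue [H, K]
Visit H → queue [K]
Visit K → queue []

Visit order: F, Q, J, M, P, O, E, G, L, N, I, H, K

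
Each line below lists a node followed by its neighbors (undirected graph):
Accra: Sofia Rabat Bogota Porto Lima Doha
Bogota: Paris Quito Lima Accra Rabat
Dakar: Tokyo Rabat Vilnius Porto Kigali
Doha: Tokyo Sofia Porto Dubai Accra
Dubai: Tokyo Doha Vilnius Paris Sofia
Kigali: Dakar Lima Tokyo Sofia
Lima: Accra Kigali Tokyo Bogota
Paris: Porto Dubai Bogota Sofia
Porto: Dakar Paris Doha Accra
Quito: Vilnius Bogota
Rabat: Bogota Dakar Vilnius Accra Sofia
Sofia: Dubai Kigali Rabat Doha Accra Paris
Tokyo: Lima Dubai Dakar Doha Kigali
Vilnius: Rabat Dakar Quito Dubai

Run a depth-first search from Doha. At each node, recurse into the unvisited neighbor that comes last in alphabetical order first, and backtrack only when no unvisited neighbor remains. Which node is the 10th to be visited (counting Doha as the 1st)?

Visit Doha
Doha → Tokyo
Tokyo → Lima
Lima → Kigali
Kigali → Sofia
Sofia → Rabat
Rabat → Vilnius
Vilnius → Quito
Quito → Bogota
Bogota → Paris
Paris → Porto
Porto → Dakar
Porto → Accra
Paris → Dubai

Visit order: Doha, Tokyo, Lima, Kigali, Sofia, Rabat, Vilnius, Quito, Bogota, Paris, Porto, Dakar, Accra, Dubai

Paris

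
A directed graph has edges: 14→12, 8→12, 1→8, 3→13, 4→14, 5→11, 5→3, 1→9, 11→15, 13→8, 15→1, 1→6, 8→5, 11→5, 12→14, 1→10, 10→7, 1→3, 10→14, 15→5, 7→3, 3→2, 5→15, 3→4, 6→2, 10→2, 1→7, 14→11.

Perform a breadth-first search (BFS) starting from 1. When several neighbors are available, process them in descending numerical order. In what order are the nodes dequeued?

1 → 10 → 9 → 8 → 7 → 6 → 3 → 14 → 2 → 12 → 5 → 13 → 4 → 11 → 15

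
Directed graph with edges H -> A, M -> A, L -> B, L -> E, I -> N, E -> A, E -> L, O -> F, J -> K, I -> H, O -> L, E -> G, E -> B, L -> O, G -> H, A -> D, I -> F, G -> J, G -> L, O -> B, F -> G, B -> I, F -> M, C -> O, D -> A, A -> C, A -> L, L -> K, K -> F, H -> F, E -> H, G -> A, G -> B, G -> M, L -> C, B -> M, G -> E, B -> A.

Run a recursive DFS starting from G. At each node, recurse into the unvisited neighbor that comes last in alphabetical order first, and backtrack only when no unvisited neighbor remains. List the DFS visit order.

Visit G
G → M
M → A
A → L
L → O
O → F
O → B
B → I
I → N
I → H
L → K
L → E
L → C
A → D
G → J

G → M → A → L → O → F → B → I → N → H → K → E → C → D → J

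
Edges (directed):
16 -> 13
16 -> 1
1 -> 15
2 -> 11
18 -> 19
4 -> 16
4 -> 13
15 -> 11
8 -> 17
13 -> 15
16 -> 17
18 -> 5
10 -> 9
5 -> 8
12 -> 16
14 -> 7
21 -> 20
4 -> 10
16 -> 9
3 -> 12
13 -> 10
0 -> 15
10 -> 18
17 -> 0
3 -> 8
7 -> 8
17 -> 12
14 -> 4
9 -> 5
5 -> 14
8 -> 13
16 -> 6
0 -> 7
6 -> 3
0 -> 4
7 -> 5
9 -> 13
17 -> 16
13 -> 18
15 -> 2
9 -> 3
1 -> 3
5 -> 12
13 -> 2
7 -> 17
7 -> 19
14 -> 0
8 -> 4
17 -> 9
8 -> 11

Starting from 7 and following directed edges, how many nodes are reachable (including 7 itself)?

BFS from 7 visits: 7, 19, 17, 8, 5, 16, 12, 9, 0, 13, 11, 4, 14, 6, 1, 3, 15, 18, 10, 2
Reachable nodes: 20 of 22 total.

20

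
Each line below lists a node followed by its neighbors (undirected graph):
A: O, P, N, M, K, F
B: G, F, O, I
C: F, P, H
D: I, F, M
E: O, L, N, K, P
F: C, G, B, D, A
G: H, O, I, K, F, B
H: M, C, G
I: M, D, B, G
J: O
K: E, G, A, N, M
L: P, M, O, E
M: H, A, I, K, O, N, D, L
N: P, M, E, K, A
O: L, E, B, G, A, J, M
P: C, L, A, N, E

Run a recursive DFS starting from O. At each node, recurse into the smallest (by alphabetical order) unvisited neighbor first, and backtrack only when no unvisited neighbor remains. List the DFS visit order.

O -> A -> F -> B -> G -> H -> C -> P -> E -> K -> M -> D -> I -> L -> N -> J

Visit O
O → A
A → F
F → B
B → G
G → H
H → C
C → P
P → E
E → K
K → M
M → D
D → I
M → L
M → N
O → J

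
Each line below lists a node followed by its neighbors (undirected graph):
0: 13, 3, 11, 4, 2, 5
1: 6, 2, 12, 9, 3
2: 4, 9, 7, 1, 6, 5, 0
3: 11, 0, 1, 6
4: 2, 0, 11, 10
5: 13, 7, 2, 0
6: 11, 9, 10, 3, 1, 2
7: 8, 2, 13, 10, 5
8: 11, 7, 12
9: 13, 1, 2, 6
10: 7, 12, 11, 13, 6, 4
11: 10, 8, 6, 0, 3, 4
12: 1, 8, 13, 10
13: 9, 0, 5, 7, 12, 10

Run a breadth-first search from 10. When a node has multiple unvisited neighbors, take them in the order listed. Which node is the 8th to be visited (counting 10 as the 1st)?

Visit 10; enqueue 7, 12, 11, 13, 6, 4 → queue [7, 12, 11, 13, 6, 4]
Visit 7; enqueue 8, 2, 5 → queue [12, 11, 13, 6, 4, 8, 2, 5]
Visit 12; enqueue 1 → queue [11, 13, 6, 4, 8, 2, 5, 1]
Visit 11; enqueue 0, 3 → queue [13, 6, 4, 8, 2, 5, 1, 0, 3]
Visit 13; enqueue 9 → queue [6, 4, 8, 2, 5, 1, 0, 3, 9]
Visit 6 → queue [4, 8, 2, 5, 1, 0, 3, 9]
Visit 4 → queue [8, 2, 5, 1, 0, 3, 9]
Visit 8 → queue [2, 5, 1, 0, 3, 9]
Visit 2 → queue [5, 1, 0, 3, 9]
Visit 5 → queue [1, 0, 3, 9]
Visit 1 → queue [0, 3, 9]
Visit 0 → queue [3, 9]
Visit 3 → queue [9]
Visit 9 → queue []

Visit order: 10, 7, 12, 11, 13, 6, 4, 8, 2, 5, 1, 0, 3, 9

8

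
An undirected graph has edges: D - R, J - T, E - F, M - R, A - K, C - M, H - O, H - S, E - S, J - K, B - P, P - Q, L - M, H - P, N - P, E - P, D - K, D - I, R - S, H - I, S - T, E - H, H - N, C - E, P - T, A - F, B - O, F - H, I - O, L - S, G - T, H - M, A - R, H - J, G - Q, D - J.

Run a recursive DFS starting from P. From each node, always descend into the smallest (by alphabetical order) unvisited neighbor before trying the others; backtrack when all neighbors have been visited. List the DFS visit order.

P -> B -> O -> H -> E -> C -> M -> L -> S -> R -> A -> F -> K -> D -> I -> J -> T -> G -> Q -> N

Visit P
P → B
B → O
O → H
H → E
E → C
C → M
M → L
L → S
S → R
R → A
A → F
A → K
K → D
D → I
D → J
J → T
T → G
G → Q
H → N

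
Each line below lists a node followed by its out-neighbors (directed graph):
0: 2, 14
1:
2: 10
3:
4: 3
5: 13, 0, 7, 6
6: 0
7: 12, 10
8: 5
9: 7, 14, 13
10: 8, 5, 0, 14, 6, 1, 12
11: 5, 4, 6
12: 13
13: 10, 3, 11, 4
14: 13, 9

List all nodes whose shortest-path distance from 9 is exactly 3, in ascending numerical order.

Level 0: 9
Level 1: 7, 13, 14
Level 2: 3, 4, 10, 11, 12
Level 3: 0, 1, 5, 6, 8
Level 4: 2

0, 1, 5, 6, 8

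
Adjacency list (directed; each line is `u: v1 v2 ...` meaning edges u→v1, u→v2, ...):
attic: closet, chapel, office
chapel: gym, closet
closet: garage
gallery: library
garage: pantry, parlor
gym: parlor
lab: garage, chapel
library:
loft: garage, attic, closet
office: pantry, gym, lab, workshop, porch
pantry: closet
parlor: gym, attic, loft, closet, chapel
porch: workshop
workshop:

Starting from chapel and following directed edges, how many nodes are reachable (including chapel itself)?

12

BFS from chapel visits: chapel, gym, closet, parlor, garage, attic, loft, pantry, office, lab, workshop, porch
Reachable nodes: 12 of 14 total.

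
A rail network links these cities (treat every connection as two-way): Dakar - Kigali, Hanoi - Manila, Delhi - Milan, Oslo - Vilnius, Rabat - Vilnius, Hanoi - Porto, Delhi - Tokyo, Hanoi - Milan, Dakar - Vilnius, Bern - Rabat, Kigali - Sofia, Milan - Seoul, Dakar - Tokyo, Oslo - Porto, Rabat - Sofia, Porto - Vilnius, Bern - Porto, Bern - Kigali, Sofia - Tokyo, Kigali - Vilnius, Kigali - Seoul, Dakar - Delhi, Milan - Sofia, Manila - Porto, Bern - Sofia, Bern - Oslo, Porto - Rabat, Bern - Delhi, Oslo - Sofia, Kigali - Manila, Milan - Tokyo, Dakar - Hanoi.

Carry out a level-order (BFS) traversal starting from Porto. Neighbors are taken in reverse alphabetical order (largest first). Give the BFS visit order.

Visit Porto; enqueue Vilnius, Rabat, Oslo, Manila, Hanoi, Bern → queue [Vilnius, Rabat, Oslo, Manila, Hanoi, Bern]
Visit Vilnius; enqueue Kigali, Dakar → queue [Rabat, Oslo, Manila, Hanoi, Bern, Kigali, Dakar]
Visit Rabat; enqueue Sofia → queue [Oslo, Manila, Hanoi, Bern, Kigali, Dakar, Sofia]
Visit Oslo → queue [Manila, Hanoi, Bern, Kigali, Dakar, Sofia]
Visit Manila → queue [Hanoi, Bern, Kigali, Dakar, Sofia]
Visit Hanoi; enqueue Milan → queue [Bern, Kigali, Dakar, Sofia, Milan]
Visit Bern; enqueue Delhi → queue [Kigali, Dakar, Sofia, Milan, Delhi]
Visit Kigali; enqueue Seoul → queue [Dakar, Sofia, Milan, Delhi, Seoul]
Visit Dakar; enqueue Tokyo → queue [Sofia, Milan, Delhi, Seoul, Tokyo]
Visit Sofia → queue [Milan, Delhi, Seoul, Tokyo]
Visit Milan → queue [Delhi, Seoul, Tokyo]
Visit Delhi → queue [Seoul, Tokyo]
Visit Seoul → queue [Tokyo]
Visit Tokyo → queue []

Porto → Vilnius → Rabat → Oslo → Manila → Hanoi → Bern → Kigali → Dakar → Sofia → Milan → Delhi → Seoul → Tokyo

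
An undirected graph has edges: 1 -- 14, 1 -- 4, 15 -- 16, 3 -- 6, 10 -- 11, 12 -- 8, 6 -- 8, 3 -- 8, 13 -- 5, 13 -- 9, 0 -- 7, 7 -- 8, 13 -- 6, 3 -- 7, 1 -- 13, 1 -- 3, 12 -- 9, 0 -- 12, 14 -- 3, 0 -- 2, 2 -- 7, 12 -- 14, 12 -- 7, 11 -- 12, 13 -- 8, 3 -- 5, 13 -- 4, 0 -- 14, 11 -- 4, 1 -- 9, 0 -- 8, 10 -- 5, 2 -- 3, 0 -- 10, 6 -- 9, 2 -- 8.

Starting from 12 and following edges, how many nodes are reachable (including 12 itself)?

BFS from 12 visits: 12, 14, 11, 9, 8, 7, 0, 3, 1, 10, 4, 13, 6, 2, 5
Reachable nodes: 15 of 17 total.

15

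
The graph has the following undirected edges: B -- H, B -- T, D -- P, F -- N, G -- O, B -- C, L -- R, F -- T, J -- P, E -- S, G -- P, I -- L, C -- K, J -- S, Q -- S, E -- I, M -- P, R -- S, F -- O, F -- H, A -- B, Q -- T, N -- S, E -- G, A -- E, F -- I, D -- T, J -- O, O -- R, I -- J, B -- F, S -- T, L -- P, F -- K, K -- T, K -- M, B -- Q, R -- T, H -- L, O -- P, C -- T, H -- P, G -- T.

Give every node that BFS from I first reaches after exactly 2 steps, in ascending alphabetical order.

A, B, G, H, K, N, O, P, R, S, T

Level 0: I
Level 1: E, F, J, L
Level 2: A, B, G, H, K, N, O, P, R, S, T
Level 3: C, D, M, Q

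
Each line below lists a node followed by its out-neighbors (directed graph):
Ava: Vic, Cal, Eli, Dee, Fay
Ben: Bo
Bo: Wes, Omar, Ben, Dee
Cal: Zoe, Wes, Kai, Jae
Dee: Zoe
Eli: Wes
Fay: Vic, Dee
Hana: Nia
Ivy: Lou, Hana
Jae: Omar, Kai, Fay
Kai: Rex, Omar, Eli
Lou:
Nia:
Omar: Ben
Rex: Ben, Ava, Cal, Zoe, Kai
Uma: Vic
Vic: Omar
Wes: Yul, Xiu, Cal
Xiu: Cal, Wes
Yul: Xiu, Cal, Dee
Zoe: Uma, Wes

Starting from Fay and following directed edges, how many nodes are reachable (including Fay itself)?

BFS from Fay visits: Fay, Dee, Vic, Zoe, Omar, Uma, Wes, Ben, Cal, Xiu, Yul, Bo, Jae, Kai, Eli, Rex, Ava
Reachable nodes: 17 of 21 total.

17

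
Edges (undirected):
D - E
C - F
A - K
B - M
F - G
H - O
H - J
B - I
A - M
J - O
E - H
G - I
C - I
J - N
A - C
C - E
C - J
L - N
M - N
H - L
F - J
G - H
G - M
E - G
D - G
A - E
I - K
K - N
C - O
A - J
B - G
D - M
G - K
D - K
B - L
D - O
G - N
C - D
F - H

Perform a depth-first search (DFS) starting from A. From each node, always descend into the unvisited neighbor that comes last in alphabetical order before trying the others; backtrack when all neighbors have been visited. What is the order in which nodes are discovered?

Visit A
A → M
M → N
N → L
L → H
H → O
O → J
J → F
F → G
G → K
K → I
I → C
C → E
E → D
I → B

A, M, N, L, H, O, J, F, G, K, I, C, E, D, B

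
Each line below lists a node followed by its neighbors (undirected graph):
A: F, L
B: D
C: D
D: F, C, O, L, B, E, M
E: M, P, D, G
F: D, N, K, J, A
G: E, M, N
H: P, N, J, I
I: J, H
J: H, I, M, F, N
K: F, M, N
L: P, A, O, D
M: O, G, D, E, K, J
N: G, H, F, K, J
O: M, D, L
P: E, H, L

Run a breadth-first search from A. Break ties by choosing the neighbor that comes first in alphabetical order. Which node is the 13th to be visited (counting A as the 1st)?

M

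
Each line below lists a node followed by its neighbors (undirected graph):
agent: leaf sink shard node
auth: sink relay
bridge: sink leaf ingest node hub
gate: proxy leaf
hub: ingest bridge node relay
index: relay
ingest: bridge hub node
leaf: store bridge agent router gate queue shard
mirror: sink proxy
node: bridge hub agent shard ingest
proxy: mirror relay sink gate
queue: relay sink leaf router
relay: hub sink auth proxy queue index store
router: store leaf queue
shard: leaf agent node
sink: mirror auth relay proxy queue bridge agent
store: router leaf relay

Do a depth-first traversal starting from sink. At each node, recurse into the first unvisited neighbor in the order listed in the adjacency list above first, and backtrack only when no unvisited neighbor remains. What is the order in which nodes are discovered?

Visit sink
sink → mirror
mirror → proxy
proxy → relay
relay → hub
hub → ingest
ingest → bridge
bridge → leaf
leaf → store
store → router
router → queue
leaf → agent
agent → shard
shard → node
leaf → gate
relay → auth
relay → index

sink -> mirror -> proxy -> relay -> hub -> ingest -> bridge -> leaf -> store -> router -> queue -> agent -> shard -> node -> gate -> auth -> index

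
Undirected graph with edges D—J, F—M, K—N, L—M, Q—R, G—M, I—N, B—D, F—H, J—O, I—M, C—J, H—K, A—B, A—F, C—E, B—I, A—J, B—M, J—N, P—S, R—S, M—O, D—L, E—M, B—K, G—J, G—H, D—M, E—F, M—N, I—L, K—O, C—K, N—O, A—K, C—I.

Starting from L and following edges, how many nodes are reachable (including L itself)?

BFS from L visits: L, M, I, D, O, N, G, F, E, B, C, J, K, H, A
Reachable nodes: 15 of 19 total.

15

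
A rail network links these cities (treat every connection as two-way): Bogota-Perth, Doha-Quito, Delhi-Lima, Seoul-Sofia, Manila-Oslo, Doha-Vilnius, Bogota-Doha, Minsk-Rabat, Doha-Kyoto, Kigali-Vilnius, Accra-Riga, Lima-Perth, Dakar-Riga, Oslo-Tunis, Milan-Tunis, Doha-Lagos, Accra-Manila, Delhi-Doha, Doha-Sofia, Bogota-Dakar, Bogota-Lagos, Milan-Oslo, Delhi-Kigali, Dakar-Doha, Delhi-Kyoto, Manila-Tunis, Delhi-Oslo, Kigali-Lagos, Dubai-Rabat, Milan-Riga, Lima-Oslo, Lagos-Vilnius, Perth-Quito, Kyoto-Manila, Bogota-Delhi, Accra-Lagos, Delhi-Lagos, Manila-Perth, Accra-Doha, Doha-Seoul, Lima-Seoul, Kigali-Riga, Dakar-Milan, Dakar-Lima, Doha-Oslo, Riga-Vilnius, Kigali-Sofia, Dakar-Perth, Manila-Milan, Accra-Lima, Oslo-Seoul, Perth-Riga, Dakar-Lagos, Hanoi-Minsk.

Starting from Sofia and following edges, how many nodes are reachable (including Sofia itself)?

19

BFS from Sofia visits: Sofia, Doha, Kigali, Seoul, Accra, Bogota, Dakar, Delhi, Kyoto, Lagos, Oslo, Quito, Vilnius, Riga, Lima, Manila, Perth, Milan, Tunis
Reachable nodes: 19 of 23 total.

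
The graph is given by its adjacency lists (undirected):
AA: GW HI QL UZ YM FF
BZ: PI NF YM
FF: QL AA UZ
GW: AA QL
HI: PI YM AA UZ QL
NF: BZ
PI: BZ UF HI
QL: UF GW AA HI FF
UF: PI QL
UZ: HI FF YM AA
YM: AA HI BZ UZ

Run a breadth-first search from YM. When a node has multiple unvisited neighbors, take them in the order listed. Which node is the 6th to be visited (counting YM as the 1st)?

Visit YM; enqueue AA, HI, BZ, UZ → queue [AA, HI, BZ, UZ]
Visit AA; enqueue GW, QL, FF → queue [HI, BZ, UZ, GW, QL, FF]
Visit HI; enqueue PI → queue [BZ, UZ, GW, QL, FF, PI]
Visit BZ; enqueue NF → queue [UZ, GW, QL, FF, PI, NF]
Visit UZ → queue [GW, QL, FF, PI, NF]
Visit GW → queue [QL, FF, PI, NF]
Visit QL; enqueue UF → queue [FF, PI, NF, UF]
Visit FF → queue [PI, NF, UF]
Visit PI → queue [NF, UF]
Visit NF → queue [UF]
Visit UF → queue []

Visit order: YM, AA, HI, BZ, UZ, GW, QL, FF, PI, NF, UF

GW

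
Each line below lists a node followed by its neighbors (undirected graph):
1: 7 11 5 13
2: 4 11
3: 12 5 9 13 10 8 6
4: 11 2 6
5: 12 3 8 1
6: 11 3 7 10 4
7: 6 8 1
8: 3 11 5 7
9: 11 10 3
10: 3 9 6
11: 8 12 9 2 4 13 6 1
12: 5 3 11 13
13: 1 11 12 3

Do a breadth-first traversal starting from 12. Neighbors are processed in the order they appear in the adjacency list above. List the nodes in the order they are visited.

Visit 12; enqueue 5, 3, 11, 13 → queue [5, 3, 11, 13]
Visit 5; enqueue 8, 1 → queue [3, 11, 13, 8, 1]
Visit 3; enqueue 9, 10, 6 → queue [11, 13, 8, 1, 9, 10, 6]
Visit 11; enqueue 2, 4 → queue [13, 8, 1, 9, 10, 6, 2, 4]
Visit 13 → queue [8, 1, 9, 10, 6, 2, 4]
Visit 8; enqueue 7 → queue [1, 9, 10, 6, 2, 4, 7]
Visit 1 → queue [9, 10, 6, 2, 4, 7]
Visit 9 → queue [10, 6, 2, 4, 7]
Visit 10 → queue [6, 2, 4, 7]
Visit 6 → queue [2, 4, 7]
Visit 2 → queue [4, 7]
Visit 4 → queue [7]
Visit 7 → queue []

12 5 3 11 13 8 1 9 10 6 2 4 7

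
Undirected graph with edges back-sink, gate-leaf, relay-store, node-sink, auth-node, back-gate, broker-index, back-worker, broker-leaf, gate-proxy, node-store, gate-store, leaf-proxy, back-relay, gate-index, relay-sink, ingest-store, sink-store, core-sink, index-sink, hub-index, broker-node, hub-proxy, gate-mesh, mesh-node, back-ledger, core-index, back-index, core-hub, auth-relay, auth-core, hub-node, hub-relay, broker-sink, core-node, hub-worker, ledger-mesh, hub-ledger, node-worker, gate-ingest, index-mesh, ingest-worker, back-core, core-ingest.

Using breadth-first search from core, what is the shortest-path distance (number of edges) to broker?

Level 0: core
Level 1: auth, back, hub, index, ingest, node, sink
Level 2: broker, gate, ledger, mesh, proxy, relay, store, worker
Level 3: leaf
broker first appears at level 2.

2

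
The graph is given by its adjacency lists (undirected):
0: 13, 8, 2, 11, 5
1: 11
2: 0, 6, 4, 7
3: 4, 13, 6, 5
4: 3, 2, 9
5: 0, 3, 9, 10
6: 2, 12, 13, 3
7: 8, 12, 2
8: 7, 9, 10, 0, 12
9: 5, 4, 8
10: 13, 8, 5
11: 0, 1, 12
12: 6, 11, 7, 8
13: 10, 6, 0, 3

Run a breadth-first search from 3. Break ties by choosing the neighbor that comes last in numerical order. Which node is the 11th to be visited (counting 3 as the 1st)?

Visit 3; enqueue 13, 6, 5, 4 → queue [13, 6, 5, 4]
Visit 13; enqueue 10, 0 → queue [6, 5, 4, 10, 0]
Visit 6; enqueue 12, 2 → queue [5, 4, 10, 0, 12, 2]
Visit 5; enqueue 9 → queue [4, 10, 0, 12, 2, 9]
Visit 4 → queue [10, 0, 12, 2, 9]
Visit 10; enqueue 8 → queue [0, 12, 2, 9, 8]
Visit 0; enqueue 11 → queue [12, 2, 9, 8, 11]
Visit 12; enqueue 7 → queue [2, 9, 8, 11, 7]
Visit 2 → queue [9, 8, 11, 7]
Visit 9 → queue [8, 11, 7]
Visit 8 → queue [11, 7]
Visit 11; enqueue 1 → queue [7, 1]
Visit 7 → queue [1]
Visit 1 → queue []

Visit order: 3, 13, 6, 5, 4, 10, 0, 12, 2, 9, 8, 11, 7, 1

8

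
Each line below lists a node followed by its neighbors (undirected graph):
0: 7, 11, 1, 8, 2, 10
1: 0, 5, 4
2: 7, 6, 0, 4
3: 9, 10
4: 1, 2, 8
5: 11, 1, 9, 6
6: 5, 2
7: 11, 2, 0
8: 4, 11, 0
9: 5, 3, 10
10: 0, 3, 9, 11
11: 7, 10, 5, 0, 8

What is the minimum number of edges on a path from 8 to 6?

3

Level 0: 8
Level 1: 0, 4, 11
Level 2: 1, 2, 5, 7, 10
Level 3: 3, 6, 9
6 first appears at level 3.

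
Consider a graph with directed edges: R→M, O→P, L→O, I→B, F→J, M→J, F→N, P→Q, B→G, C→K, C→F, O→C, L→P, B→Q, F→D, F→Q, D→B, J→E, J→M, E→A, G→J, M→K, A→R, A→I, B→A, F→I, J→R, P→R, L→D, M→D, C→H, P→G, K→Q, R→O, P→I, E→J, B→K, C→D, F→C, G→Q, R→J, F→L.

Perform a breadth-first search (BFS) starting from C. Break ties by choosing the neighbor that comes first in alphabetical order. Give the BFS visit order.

Visit C; enqueue D, F, H, K → queue [D, F, H, K]
Visit D; enqueue B → queue [F, H, K, B]
Visit F; enqueue I, J, L, N, Q → queue [H, K, B, I, J, L, N, Q]
Visit H → queue [K, B, I, J, L, N, Q]
Visit K → queue [B, I, J, L, N, Q]
Visit B; enqueue A, G → queue [I, J, L, N, Q, A, G]
Visit I → queue [J, L, N, Q, A, G]
Visit J; enqueue E, M, R → queue [L, N, Q, A, G, E, M, R]
Visit L; enqueue O, P → queue [N, Q, A, G, E, M, R, O, P]
Visit N → queue [Q, A, G, E, M, R, O, P]
Visit Q → queue [A, G, E, M, R, O, P]
Visit A → queue [G, E, M, R, O, P]
Visit G → queue [E, M, R, O, P]
Visit E → queue [M, R, O, P]
Visit M → queue [R, O, P]
Visit R → queue [O, P]
Visit O → queue [P]
Visit P → queue []

C, D, F, H, K, B, I, J, L, N, Q, A, G, E, M, R, O, P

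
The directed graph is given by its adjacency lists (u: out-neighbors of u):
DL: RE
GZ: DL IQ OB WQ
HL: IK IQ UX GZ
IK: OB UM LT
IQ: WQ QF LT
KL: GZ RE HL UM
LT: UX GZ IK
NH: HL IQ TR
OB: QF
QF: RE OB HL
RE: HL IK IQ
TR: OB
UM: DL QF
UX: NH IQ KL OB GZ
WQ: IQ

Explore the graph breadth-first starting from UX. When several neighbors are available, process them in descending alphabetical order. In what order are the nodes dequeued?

Visit UX; enqueue OB, NH, KL, IQ, GZ → queue [OB, NH, KL, IQ, GZ]
Visit OB; enqueue QF → queue [NH, KL, IQ, GZ, QF]
Visit NH; enqueue TR, HL → queue [KL, IQ, GZ, QF, TR, HL]
Visit KL; enqueue UM, RE → queue [IQ, GZ, QF, TR, HL, UM, RE]
Visit IQ; enqueue WQ, LT → queue [GZ, QF, TR, HL, UM, RE, WQ, LT]
Visit GZ; enqueue DL → queue [QF, TR, HL, UM, RE, WQ, LT, DL]
Visit QF → queue [TR, HL, UM, RE, WQ, LT, DL]
Visit TR → queue [HL, UM, RE, WQ, LT, DL]
Visit HL; enqueue IK → queue [UM, RE, WQ, LT, DL, IK]
Visit UM → queue [RE, WQ, LT, DL, IK]
Visit RE → queue [WQ, LT, DL, IK]
Visit WQ → queue [LT, DL, IK]
Visit LT → queue [DL, IK]
Visit DL → queue [IK]
Visit IK → queue []

UX → OB → NH → KL → IQ → GZ → QF → TR → HL → UM → RE → WQ → LT → DL → IK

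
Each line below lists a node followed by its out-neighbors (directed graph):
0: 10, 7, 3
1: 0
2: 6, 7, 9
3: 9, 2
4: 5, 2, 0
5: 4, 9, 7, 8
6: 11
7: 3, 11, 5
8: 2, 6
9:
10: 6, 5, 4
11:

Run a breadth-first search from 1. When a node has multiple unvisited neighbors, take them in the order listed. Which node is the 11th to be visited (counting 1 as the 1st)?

2

Visit 1; enqueue 0 → queue [0]
Visit 0; enqueue 10, 7, 3 → queue [10, 7, 3]
Visit 10; enqueue 6, 5, 4 → queue [7, 3, 6, 5, 4]
Visit 7; enqueue 11 → queue [3, 6, 5, 4, 11]
Visit 3; enqueue 9, 2 → queue [6, 5, 4, 11, 9, 2]
Visit 6 → queue [5, 4, 11, 9, 2]
Visit 5; enqueue 8 → queue [4, 11, 9, 2, 8]
Visit 4 → queue [11, 9, 2, 8]
Visit 11 → queue [9, 2, 8]
Visit 9 → queue [2, 8]
Visit 2 → queue [8]
Visit 8 → queue []

Visit order: 1, 0, 10, 7, 3, 6, 5, 4, 11, 9, 2, 8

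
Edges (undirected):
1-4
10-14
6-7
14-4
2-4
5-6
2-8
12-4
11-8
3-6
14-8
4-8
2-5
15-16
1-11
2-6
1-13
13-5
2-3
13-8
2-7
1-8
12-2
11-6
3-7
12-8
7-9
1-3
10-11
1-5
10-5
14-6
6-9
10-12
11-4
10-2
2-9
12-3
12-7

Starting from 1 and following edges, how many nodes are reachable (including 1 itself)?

14

BFS from 1 visits: 1, 3, 4, 5, 8, 11, 13, 2, 6, 7, 12, 14, 10, 9
Reachable nodes: 14 of 16 total.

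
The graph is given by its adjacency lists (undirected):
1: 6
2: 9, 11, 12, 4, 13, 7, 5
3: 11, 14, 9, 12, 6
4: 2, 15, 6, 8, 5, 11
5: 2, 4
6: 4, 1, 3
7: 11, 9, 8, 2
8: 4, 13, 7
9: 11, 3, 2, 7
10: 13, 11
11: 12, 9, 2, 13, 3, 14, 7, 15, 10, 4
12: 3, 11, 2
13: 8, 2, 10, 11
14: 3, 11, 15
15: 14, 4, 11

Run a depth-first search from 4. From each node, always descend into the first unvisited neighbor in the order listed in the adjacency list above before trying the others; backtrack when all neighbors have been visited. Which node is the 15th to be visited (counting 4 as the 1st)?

Visit 4
4 → 2
2 → 9
9 → 11
11 → 12
12 → 3
3 → 14
14 → 15
3 → 6
6 → 1
11 → 13
13 → 8
8 → 7
13 → 10
2 → 5

Visit order: 4, 2, 9, 11, 12, 3, 14, 15, 6, 1, 13, 8, 7, 10, 5

5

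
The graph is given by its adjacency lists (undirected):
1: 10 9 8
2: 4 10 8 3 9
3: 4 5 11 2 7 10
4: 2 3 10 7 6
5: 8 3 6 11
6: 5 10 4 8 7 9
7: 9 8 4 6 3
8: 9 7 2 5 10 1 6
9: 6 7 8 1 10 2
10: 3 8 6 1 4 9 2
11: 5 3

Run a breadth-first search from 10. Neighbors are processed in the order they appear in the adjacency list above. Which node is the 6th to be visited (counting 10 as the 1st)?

4

Visit 10; enqueue 3, 8, 6, 1, 4, 9, 2 → queue [3, 8, 6, 1, 4, 9, 2]
Visit 3; enqueue 5, 11, 7 → queue [8, 6, 1, 4, 9, 2, 5, 11, 7]
Visit 8 → queue [6, 1, 4, 9, 2, 5, 11, 7]
Visit 6 → queue [1, 4, 9, 2, 5, 11, 7]
Visit 1 → queue [4, 9, 2, 5, 11, 7]
Visit 4 → queue [9, 2, 5, 11, 7]
Visit 9 → queue [2, 5, 11, 7]
Visit 2 → queue [5, 11, 7]
Visit 5 → queue [11, 7]
Visit 11 → queue [7]
Visit 7 → queue []

Visit order: 10, 3, 8, 6, 1, 4, 9, 2, 5, 11, 7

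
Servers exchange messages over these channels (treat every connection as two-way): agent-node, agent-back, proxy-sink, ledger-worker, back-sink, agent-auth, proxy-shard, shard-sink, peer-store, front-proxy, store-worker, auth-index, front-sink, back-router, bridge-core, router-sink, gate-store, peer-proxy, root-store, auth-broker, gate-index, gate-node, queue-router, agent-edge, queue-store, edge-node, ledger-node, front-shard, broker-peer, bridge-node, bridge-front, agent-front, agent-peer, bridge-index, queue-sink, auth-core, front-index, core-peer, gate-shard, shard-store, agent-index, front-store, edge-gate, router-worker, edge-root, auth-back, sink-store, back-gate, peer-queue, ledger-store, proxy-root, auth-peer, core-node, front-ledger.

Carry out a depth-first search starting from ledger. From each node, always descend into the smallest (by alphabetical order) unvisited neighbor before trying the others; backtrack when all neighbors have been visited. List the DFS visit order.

Visit ledger
ledger → front
front → agent
agent → auth
auth → back
back → gate
gate → edge
edge → node
node → bridge
bridge → core
core → peer
peer → broker
peer → proxy
proxy → root
root → store
store → queue
queue → router
router → sink
sink → shard
router → worker
bridge → index

ledger, front, agent, auth, back, gate, edge, node, bridge, core, peer, broker, proxy, root, store, queue, router, sink, shard, worker, index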